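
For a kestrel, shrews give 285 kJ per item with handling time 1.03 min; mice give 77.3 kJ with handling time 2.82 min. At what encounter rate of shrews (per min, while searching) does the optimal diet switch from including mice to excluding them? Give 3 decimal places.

0.107 per min

At the threshold, the rate on shrews alone equals the profitability of mice: λ·285/(1 + λ·1.03) = 77.3/2.82 = 27.41.
Rearranging, λ(285 − 27.41×1.03) = 27.41, so λ = 27.41/256.8 = 0.1068 per min.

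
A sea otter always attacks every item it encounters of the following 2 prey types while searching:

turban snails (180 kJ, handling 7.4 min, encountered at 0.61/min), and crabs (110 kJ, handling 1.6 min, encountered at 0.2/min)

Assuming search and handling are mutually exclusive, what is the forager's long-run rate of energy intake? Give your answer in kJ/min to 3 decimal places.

22.592 kJ/min

R = (0.61×180 + 0.2×110) / (1 + 0.61×7.4 + 0.2×1.6) = 131.8/5.834 = 22.59 kJ/min.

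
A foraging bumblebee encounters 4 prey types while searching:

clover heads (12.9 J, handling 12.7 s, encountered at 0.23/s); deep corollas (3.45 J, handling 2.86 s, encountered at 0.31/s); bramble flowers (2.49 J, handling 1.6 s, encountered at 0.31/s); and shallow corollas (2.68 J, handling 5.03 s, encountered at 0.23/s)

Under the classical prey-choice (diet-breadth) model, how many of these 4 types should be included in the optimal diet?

E/h in descending order: bramble flowers 1.56, deep corollas 1.21, clover heads 1.02, shallow corollas 0.533 J/s. The optimal diet is the largest prefix of this list for which every included type satisfies E_i/h_i > R on the types above it.
Rate on top 1: 0.516. deep corollas: 1.21 > 0.516 → include.
Rate on top 2: 0.7729. clover heads: 1.02 > 0.7729 → include.
Rate on top 3: 0.9066. shallow corollas: 0.533 < 0.9066 → exclude; stop.
Optimal diet: bramble flowers, deep corollas, clover heads — 3 of 4 types.

3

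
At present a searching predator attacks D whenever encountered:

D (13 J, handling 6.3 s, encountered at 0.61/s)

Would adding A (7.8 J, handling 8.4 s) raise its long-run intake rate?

No

On D alone, R = ΣλE/(1+Σλh) = 7.93/4.843 = 1.637 J/s.
A: E/h = 7.8/8.4 = 0.9286 J/s.
Since 0.9286 < R, time spent handling A is better spent searching.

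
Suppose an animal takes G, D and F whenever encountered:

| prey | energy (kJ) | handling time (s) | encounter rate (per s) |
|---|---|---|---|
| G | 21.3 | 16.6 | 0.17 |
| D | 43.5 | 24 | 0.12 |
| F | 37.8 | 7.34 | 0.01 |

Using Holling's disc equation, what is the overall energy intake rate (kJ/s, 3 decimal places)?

Energy encountered per unit search time: 0.17×21.3 + 0.12×43.5 + 0.01×37.8 = 9.219 kJ/s.
Handling time per unit search time: 0.17×16.6 + 0.12×24 + 0.01×7.34 = 5.775.
Rate = 9.219/(1 + 5.775) = 1.361 kJ/s.

1.361 kJ/s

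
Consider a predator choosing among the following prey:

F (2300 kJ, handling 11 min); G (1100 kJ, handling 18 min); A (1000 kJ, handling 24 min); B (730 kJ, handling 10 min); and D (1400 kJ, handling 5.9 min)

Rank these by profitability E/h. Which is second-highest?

F

Profitability E/h (kJ/min): F = 2300/11 = 209, G = 1100/18 = 61.1, A = 1000/24 = 41.7, B = 730/10 = 73, D = 1400/5.9 = 237.
Ranked: D > F > B > G > A.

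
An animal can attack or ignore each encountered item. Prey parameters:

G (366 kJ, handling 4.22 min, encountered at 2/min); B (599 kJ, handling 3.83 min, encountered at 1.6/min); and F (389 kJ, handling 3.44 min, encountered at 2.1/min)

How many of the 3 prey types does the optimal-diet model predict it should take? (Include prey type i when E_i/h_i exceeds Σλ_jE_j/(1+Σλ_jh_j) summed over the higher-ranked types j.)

1

E/h in descending order: B 156, F 113, G 86.7 kJ/min. The optimal diet is the largest prefix of this list for which every included type satisfies E_i/h_i > R on the types above it.
Rate on top 1: 134.5. F: 113 < 134.5 → exclude; stop.
Optimal diet: B — 1 of 3 types.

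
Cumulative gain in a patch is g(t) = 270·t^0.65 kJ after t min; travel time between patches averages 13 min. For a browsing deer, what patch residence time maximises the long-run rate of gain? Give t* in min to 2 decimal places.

By the marginal value theorem, leave when the instantaneous gain rate g'(t) equals the habitat-wide average g(t)/(T + t).
g'(t) = 0.65·270·t^-0.35. Setting 0.65·270·t^-0.35 = 270·t^0.65/(13+t) gives 0.65(13+t) = t, so 0.35·t = 0.65×13.
t* = 0.65×13/0.35 = 24.14 min.

24.14 min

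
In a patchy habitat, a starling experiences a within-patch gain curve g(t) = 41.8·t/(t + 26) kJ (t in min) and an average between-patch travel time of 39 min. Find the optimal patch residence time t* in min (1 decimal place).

By the marginal value theorem, leave when the instantaneous gain rate g'(t) equals the habitat-wide average g(t)/(T + t).
g'(t) = 41.8·26/(t + 26)². Setting 41.8·26/(t+26)² = 41.8t/[(t+26)(39+t)] gives 26(39+t) = t(t+26), so t² = 26×39 = 1014.
t* = √1014 = 31.84 min.

31.8 min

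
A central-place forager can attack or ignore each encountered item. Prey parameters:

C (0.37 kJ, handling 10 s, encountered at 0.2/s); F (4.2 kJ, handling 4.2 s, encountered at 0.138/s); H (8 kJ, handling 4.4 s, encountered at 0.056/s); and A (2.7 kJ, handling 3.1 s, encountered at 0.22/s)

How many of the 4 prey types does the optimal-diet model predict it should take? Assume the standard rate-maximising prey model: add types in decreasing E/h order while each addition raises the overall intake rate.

Rank by E/h (kJ/s): H 1.82, F 1, A 0.871, C 0.037. Include each in turn until the next type's E/h falls below the running intake rate.
Rate on top 1: 0.3594. F: 1 > 0.3594 → include.
Rate on top 2: 0.5628. A: 0.871 > 0.5628 → include.
Rate on top 3: 0.6466. C: 0.037 < 0.6466 → exclude; stop.
Optimal diet: H, F, A — 3 of 4 types.

3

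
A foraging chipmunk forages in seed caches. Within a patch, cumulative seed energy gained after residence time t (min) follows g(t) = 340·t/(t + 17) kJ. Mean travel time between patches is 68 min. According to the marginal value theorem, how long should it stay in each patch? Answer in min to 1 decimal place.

34.0 min

By the marginal value theorem, leave when the instantaneous gain rate g'(t) equals the habitat-wide average g(t)/(T + t).
g'(t) = 340·17/(t + 17)². Setting 340·17/(t+17)² = 340t/[(t+17)(68+t)] gives 17(68+t) = t(t+17), so t² = 17×68 = 1156.
t* = √1156 = 34 min.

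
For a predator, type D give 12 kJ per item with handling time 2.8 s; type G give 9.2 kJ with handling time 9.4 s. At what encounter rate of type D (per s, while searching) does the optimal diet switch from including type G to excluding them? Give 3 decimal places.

0.106 per s

At the threshold, the rate on type D alone equals the profitability of type G: λ·12/(1 + λ·2.8) = 9.2/9.4 = 0.9787.
Rearranging, λ(12 − 0.9787×2.8) = 0.9787, so λ = 0.9787/9.26 = 0.1057 per s.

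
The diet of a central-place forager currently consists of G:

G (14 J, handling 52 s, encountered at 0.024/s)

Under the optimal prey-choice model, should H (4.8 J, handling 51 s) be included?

No

Intake rate on the current diet: R = (0.024×14) / (1 + 0.024×52) = 0.336/2.248 = 0.1495 J/s.
Profitability of H: 4.8/51 = 0.09412 J/s.
0.09412 < 0.1495, so adding H would lower the average — exclude it.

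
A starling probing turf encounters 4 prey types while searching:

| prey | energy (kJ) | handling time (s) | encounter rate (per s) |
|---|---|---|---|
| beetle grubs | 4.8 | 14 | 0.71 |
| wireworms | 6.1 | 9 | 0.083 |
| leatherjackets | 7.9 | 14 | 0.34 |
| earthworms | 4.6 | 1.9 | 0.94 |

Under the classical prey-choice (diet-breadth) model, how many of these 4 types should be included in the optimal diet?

1

Profitabilities (E/h, kJ/s): earthworms 2.42, wireworms 0.678, leatherjackets 0.564, beetle grubs 0.343. Add prey in this order while the next type's profitability exceeds the intake rate on those already taken.
Rate on top 1: 1.552. wireworms: 0.678 < 1.552 → exclude; stop.
Optimal diet: earthworms — 1 of 4 types.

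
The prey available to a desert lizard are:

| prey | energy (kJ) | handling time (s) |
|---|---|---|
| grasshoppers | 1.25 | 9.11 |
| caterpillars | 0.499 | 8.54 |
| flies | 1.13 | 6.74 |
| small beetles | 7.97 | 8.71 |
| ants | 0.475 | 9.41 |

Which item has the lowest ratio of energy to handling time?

ants

In descending order of E/h:
small beetles: 7.97/8.71 = 0.915 kJ/s
flies: 1.13/6.74 = 0.168 kJ/s
grasshoppers: 1.25/9.11 = 0.137 kJ/s
caterpillars: 0.499/8.54 = 0.0584 kJ/s
ants: 0.475/9.41 = 0.0505 kJ/s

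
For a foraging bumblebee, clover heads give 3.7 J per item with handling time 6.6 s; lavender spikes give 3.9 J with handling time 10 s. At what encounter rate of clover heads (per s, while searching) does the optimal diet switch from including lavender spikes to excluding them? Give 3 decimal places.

0.346 per s

Drop lavender spikes once their profitability E₂/h₂ falls below the rate achievable on clover heads alone: E₂/h₂ = λE₁/(1 + λh₁).
Solve for λ: λE₁h₂ = E₂(1 + λh₁) → λ(E₁h₂ − E₂h₁) = E₂ → λ = E₂/(E₁h₂ − E₂h₁).
λ = 3.9/(3.7×10 − 3.9×6.6) = 3.9/11.26 = 0.3464 per s.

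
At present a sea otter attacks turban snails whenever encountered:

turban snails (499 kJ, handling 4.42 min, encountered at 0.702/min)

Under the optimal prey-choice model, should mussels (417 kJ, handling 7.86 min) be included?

No

Current rate: (0.702×499)/(1 + 0.702×4.42) = 85.38 kJ/min.
Profitability of mussels: 417/7.86 = 53.05 kJ/min.
Since 53.05 < R, time spent handling mussels is better spent searching.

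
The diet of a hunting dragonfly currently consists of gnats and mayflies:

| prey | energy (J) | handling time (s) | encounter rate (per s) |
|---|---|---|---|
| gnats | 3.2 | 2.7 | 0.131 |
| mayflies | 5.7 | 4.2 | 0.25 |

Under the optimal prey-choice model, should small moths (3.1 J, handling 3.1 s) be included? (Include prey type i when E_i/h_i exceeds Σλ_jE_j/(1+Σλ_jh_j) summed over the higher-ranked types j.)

Intake rate on the current diet: R = (0.131×3.2 + 0.25×5.7) / (1 + 0.131×2.7 + 0.25×4.2) = 1.844/2.404 = 0.7672 J/s.
Profitability of small moths: 3.1/3.1 = 1 J/s.
1 > 0.7672, so adding small moths raises the average — include it.

Yes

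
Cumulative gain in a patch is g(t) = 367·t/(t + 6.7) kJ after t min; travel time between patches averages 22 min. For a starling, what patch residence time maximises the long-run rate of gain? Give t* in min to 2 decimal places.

Optimal t* satisfies g'(t*) = g(t*)/(T + t*).
g'(t) = 367·6.7/(t + 6.7)². Setting 367·6.7/(t+6.7)² = 367t/[(t+6.7)(22+t)] gives 6.7(22+t) = t(t+6.7), so t² = 6.7×22 = 147.4.
t* = √147.4 = 12.14 min.

12.14 min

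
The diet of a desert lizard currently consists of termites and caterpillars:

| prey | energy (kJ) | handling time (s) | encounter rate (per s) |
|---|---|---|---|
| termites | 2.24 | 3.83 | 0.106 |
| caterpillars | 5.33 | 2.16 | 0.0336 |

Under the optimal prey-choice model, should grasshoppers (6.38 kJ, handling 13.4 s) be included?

On termites and caterpillars alone, R = ΣλE/(1+Σλh) = 0.4165/1.479 = 0.2817 kJ/s.
grasshoppers: E/h = 6.38/13.4 = 0.4761 kJ/s.
0.4761 > 0.2817, so adding grasshoppers raises the average — include it.

Yes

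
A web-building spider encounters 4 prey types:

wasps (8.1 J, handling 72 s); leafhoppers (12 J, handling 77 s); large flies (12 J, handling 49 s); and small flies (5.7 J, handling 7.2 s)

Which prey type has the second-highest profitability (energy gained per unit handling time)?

large flies

Profitability E/h (J/s): wasps = 8.1/72 = 0.112, leafhoppers = 12/77 = 0.156, large flies = 12/49 = 0.245, small flies = 5.7/7.2 = 0.792.
Ranked: small flies > large flies > leafhoppers > wasps.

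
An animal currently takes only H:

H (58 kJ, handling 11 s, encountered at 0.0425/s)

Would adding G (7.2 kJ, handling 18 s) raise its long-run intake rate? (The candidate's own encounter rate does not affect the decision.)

On H alone, R = ΣλE/(1+Σλh) = 2.465/1.468 = 1.68 kJ/s.
Profitability of G: 7.2/18 = 0.4 kJ/s.
Since 0.4 < R, time spent handling G is better spent searching.

No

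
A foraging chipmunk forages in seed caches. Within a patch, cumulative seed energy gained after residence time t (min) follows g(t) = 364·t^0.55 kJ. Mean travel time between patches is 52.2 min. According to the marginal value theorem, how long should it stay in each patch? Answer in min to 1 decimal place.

Maximise g(t)/(T+t): set derivative to zero → g'(t)(T+t) = g(t).
g'(t) = 0.55·364·t^-0.45. Setting 0.55·364·t^-0.45 = 364·t^0.55/(52.2+t) gives 0.55(52.2+t) = t, so 0.45·t = 0.55×52.2.
t* = 0.55×52.2/0.45 = 63.8 min.

63.8 min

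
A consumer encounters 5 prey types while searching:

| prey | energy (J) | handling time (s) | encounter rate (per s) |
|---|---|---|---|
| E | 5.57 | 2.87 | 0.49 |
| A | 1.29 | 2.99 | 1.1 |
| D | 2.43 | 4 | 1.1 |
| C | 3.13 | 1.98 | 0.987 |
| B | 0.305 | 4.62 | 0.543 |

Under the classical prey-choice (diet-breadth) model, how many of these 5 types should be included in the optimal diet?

Profitabilities (E/h, J/s): E 1.94, C 1.58, D 0.608, A 0.431, B 0.066. Add prey in this order while the next type's profitability exceeds the intake rate on those already taken.
Rate on top 1: 1.134. C: 1.58 > 1.134 → include.
Rate on top 2: 1.334. D: 0.608 < 1.334 → exclude; stop.
Optimal diet: E, C — 2 of 5 types.

2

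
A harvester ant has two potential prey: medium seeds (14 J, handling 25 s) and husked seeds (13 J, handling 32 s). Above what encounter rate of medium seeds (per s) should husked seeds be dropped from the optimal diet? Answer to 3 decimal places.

At the threshold, the rate on medium seeds alone equals the profitability of husked seeds: λ·14/(1 + λ·25) = 13/32 = 0.4062.
Rearranging, λ(14 − 0.4062×25) = 0.4062, so λ = 0.4062/3.844 = 0.1057 per s.

0.106 per s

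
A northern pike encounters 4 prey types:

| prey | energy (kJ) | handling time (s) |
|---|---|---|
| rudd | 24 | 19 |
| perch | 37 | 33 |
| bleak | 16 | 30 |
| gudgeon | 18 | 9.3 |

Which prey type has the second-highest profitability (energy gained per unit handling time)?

rudd

In descending order of E/h:
gudgeon: 18/9.3 = 1.94 kJ/s
rudd: 24/19 = 1.26 kJ/s
perch: 37/33 = 1.12 kJ/s
bleak: 16/30 = 0.533 kJ/s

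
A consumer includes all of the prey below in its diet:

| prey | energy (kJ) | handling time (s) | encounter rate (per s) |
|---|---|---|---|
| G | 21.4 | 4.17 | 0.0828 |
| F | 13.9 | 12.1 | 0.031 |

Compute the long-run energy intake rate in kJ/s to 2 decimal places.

Energy encountered per unit search time: 0.0828×21.4 + 0.031×13.9 = 2.203 kJ/s.
Handling time per unit search time: 0.0828×4.17 + 0.031×12.1 = 0.7204.
Rate = 2.203/(1 + 0.7204) = 1.28 kJ/s.

1.28 kJ/s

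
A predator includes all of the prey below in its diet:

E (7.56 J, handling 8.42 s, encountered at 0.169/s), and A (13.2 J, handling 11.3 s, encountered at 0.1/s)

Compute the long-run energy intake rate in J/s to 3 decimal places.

0.731 J/s

Energy encountered per unit search time: 0.169×7.56 + 0.1×13.2 = 2.598 J/s.
Handling time per unit search time: 0.169×8.42 + 0.1×11.3 = 2.553.
Rate = 2.598/(1 + 2.553) = 0.7311 J/s.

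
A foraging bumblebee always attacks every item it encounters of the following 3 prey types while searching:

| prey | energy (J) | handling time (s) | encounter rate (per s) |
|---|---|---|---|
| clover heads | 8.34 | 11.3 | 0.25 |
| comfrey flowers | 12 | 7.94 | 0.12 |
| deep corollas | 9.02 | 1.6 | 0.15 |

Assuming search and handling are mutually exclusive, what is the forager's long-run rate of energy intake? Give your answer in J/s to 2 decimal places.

0.97 J/s

R = (0.25×8.34 + 0.12×12 + 0.15×9.02) / (1 + 0.25×11.3 + 0.12×7.94 + 0.15×1.6) = 4.878/5.018 = 0.9721 J/s.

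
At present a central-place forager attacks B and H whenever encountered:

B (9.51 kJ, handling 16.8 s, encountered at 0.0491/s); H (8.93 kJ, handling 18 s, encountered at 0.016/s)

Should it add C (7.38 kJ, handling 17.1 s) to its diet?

Yes

Current rate: (0.0491×9.51 + 0.016×8.93)/(1 + 0.0491×16.8 + 0.016×18) = 0.2886 kJ/s.
Profitability of C: 7.38/17.1 = 0.4316 kJ/s.
Since 0.4316 > R, including C increases the long-run rate.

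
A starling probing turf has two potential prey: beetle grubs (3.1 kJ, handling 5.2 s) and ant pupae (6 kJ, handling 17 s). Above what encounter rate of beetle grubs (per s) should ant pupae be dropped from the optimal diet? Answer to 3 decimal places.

The zero-one rule: include ant pupae iff E₂/h₂ > λE₁/(1+λh₁). Equality gives the switch point.
λE₁h₂ = E₂ + λE₂h₁ ⇒ λ = E₂/(E₁h₂ − E₂h₁) = 6/(52.7 − 31.2) = 0.2791 per s.

0.279 per s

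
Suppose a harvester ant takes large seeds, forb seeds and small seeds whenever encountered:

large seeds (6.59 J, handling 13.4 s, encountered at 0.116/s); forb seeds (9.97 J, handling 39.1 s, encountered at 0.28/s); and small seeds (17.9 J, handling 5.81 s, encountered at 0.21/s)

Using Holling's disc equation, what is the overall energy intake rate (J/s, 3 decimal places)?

R = (0.116×6.59 + 0.28×9.97 + 0.21×17.9) / (1 + 0.116×13.4 + 0.28×39.1 + 0.21×5.81) = 7.315/14.72 = 0.4969 J/s.

0.497 J/s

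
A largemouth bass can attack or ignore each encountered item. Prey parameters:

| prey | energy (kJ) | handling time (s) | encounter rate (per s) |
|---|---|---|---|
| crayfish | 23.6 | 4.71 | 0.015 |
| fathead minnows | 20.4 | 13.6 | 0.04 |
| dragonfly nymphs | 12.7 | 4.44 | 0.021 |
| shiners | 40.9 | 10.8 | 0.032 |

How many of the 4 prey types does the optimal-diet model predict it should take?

4

Profitabilities (E/h, kJ/s): crayfish 5.01, shiners 3.79, dragonfly nymphs 2.86, fathead minnows 1.5. Add prey in this order while the next type's profitability exceeds the intake rate on those already taken.
Rate on top 1: 0.3306. shiners: 3.79 > 0.3306 → include.
Rate on top 2: 1.174. dragonfly nymphs: 2.86 > 1.174 → include.
Rate on top 3: 1.278. fathead minnows: 1.5 > 1.278 → include.
Optimal diet: crayfish, shiners, dragonfly nymphs, fathead minnows — 4 of 4 types.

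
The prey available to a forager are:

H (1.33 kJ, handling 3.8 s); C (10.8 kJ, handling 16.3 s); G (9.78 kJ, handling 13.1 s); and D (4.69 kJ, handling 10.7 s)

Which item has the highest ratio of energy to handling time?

In descending order of E/h:
G: 9.78/13.1 = 0.747 kJ/s
C: 10.8/16.3 = 0.663 kJ/s
D: 4.69/10.7 = 0.438 kJ/s
H: 1.33/3.8 = 0.35 kJ/s

G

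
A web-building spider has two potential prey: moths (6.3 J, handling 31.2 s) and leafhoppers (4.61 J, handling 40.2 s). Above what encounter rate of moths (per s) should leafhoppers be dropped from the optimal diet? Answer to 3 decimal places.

The zero-one rule: include leafhoppers iff E₂/h₂ > λE₁/(1+λh₁). Equality gives the switch point.
λE₁h₂ = E₂ + λE₂h₁ ⇒ λ = E₂/(E₁h₂ − E₂h₁) = 4.61/(253.3 − 143.8) = 0.04213 per s.

0.042 per s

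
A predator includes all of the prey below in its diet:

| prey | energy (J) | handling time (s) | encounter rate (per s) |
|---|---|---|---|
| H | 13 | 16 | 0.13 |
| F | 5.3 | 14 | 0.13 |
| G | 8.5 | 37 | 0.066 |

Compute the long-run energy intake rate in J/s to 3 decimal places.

R = Σλ_iE_i / (1 + Σλ_ih_i)
Numerator: 0.13×13 + 0.13×5.3 + 0.066×8.5 = 2.94
Denominator: 1 + 0.13×16 + 0.13×14 + 0.066×37 = 7.342
R = 2.94/7.342 = 0.4004 J/s

0.400 J/s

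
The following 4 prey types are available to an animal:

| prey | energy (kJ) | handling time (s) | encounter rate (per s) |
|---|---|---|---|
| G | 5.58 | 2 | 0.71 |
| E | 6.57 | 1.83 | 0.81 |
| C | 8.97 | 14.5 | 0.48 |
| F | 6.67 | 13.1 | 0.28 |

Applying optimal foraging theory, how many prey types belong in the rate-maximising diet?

Rank by E/h (kJ/s): E 3.59, G 2.79, C 0.619, F 0.509. Include each in turn until the next type's E/h falls below the running intake rate.
Rate on top 1: 2.144. G: 2.79 > 2.144 → include.
Rate on top 2: 2.379. C: 0.619 < 2.379 → exclude; stop.
Optimal diet: E, G — 2 of 4 types.

2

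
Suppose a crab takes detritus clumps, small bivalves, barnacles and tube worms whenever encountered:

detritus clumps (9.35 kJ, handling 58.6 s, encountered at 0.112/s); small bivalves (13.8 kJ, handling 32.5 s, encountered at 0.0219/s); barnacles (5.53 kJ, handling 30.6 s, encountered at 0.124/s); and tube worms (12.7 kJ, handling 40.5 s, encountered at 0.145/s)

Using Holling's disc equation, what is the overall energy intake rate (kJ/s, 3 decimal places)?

0.216 kJ/s

Energy encountered per unit search time: 0.112×9.35 + 0.0219×13.8 + 0.124×5.53 + 0.145×12.7 = 3.877 kJ/s.
Handling time per unit search time: 0.112×58.6 + 0.0219×32.5 + 0.124×30.6 + 0.145×40.5 = 16.94.
Rate = 3.877/(1 + 16.94) = 0.2161 kJ/s.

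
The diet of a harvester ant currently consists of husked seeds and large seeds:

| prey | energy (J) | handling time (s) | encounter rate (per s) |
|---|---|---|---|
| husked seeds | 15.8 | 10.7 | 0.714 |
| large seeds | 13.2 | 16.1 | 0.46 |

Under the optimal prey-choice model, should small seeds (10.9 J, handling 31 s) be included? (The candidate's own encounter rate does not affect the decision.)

No

Intake rate on the current diet: R = (0.714×15.8 + 0.46×13.2) / (1 + 0.714×10.7 + 0.46×16.1) = 17.35/16.05 = 1.081 J/s.
small seeds: E/h = 10.9/31 = 0.3516 J/s.
0.3516 < 1.081, so adding small seeds would lower the average — exclude it.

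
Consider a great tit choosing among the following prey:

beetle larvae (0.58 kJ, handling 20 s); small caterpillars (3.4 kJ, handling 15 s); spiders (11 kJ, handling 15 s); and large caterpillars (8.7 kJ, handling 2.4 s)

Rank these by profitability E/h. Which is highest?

In descending order of E/h:
large caterpillars: 8.7/2.4 = 3.62 kJ/s
spiders: 11/15 = 0.733 kJ/s
small caterpillars: 3.4/15 = 0.227 kJ/s
beetle larvae: 0.58/20 = 0.029 kJ/s

large caterpillars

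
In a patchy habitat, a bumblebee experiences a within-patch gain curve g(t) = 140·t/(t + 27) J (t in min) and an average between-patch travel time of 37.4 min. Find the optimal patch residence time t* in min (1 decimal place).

31.8 min

Optimal t* satisfies g'(t*) = g(t*)/(T + t*).
g'(t) = 140·27/(t + 27)². Setting 140·27/(t+27)² = 140t/[(t+27)(37.4+t)] gives 27(37.4+t) = t(t+27), so t² = 27×37.4 = 1010.
t* = √1010 = 31.78 min.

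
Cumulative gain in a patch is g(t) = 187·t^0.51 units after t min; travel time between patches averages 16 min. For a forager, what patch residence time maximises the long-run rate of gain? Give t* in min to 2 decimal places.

Optimal t* satisfies g'(t*) = g(t*)/(T + t*).
g'(t) = 0.51·187·t^-0.49. Setting 0.51·187·t^-0.49 = 187·t^0.51/(16+t) gives 0.51(16+t) = t, so 0.49·t = 0.51×16.
t* = 0.51×16/0.49 = 16.65 min.

16.65 min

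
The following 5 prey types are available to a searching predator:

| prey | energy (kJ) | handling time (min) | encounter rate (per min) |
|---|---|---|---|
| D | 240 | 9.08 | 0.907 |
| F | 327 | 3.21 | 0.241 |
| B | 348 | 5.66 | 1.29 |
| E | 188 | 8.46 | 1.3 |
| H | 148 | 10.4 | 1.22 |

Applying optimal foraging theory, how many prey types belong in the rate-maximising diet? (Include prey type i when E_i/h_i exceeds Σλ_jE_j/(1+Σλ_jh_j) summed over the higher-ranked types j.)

2

Profitabilities (E/h, kJ/min): F 102, B 61.5, D 26.4, E 22.2, H 14.2. Add prey in this order while the next type's profitability exceeds the intake rate on those already taken.
Rate on top 1: 44.43. B: 61.5 > 44.43 → include.
Rate on top 2: 58.15. D: 26.4 < 58.15 → exclude; stop.
Optimal diet: F, B — 2 of 5 types.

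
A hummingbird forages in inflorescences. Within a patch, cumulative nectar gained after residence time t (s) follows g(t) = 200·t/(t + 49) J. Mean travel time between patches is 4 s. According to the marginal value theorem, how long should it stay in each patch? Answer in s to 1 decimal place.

Maximise g(t)/(T+t): set derivative to zero → g'(t)(T+t) = g(t).
g'(t) = 200·49/(t + 49)². Setting 200·49/(t+49)² = 200t/[(t+49)(4+t)] gives 49(4+t) = t(t+49), so t² = 49×4 = 196.
t* = √196 = 14 s.

14.0 s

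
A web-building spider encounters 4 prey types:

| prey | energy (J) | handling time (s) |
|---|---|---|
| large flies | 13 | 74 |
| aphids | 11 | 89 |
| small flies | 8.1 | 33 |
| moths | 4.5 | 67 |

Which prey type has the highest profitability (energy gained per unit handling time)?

small flies

Profitability E/h (J/s): large flies = 13/74 = 0.176, aphids = 11/89 = 0.124, small flies = 8.1/33 = 0.245, moths = 4.5/67 = 0.0672.
Ranked: small flies > large flies > aphids > moths.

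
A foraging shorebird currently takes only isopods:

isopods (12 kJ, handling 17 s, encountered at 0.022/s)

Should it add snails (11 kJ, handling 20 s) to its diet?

On isopods alone, R = ΣλE/(1+Σλh) = 0.264/1.374 = 0.1921 kJ/s.
snails: E/h = 11/20 = 0.55 kJ/s.
Since 0.55 > R, including snails increases the long-run rate.

Yes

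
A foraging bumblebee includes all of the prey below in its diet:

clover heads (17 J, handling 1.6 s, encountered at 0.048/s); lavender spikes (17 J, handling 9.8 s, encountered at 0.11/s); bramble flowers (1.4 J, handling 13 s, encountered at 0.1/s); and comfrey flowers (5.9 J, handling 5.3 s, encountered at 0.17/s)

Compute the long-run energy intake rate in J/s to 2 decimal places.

0.88 J/s

R = (0.048×17 + 0.11×17 + 0.1×1.4 + 0.17×5.9) / (1 + 0.048×1.6 + 0.11×9.8 + 0.1×13 + 0.17×5.3) = 3.829/4.356 = 0.8791 J/s.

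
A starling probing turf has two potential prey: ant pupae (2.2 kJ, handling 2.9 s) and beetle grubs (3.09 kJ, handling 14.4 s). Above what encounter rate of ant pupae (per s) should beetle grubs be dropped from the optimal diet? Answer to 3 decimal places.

Drop beetle grubs once their profitability E₂/h₂ falls below the rate achievable on ant pupae alone: E₂/h₂ = λE₁/(1 + λh₁).
Solve for λ: λE₁h₂ = E₂(1 + λh₁) → λ(E₁h₂ − E₂h₁) = E₂ → λ = E₂/(E₁h₂ − E₂h₁).
λ = 3.09/(2.2×14.4 − 3.09×2.9) = 3.09/22.72 = 0.136 per s.

0.136 per s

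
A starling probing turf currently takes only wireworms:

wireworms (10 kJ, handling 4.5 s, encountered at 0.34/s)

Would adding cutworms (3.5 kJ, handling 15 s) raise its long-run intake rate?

No

Current rate: (0.34×10)/(1 + 0.34×4.5) = 1.344 kJ/s.
cutworms: E/h = 3.5/15 = 0.2333 kJ/s.
0.2333 < 1.344, so adding cutworms would lower the average — exclude it.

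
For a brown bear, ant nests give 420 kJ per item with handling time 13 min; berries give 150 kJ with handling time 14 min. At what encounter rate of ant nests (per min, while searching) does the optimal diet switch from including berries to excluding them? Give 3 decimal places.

Drop berries once their profitability E₂/h₂ falls below the rate achievable on ant nests alone: E₂/h₂ = λE₁/(1 + λh₁).
Solve for λ: λE₁h₂ = E₂(1 + λh₁) → λ(E₁h₂ − E₂h₁) = E₂ → λ = E₂/(E₁h₂ − E₂h₁).
λ = 150/(420×14 − 150×13) = 150/3930 = 0.03817 per min.

0.038 per min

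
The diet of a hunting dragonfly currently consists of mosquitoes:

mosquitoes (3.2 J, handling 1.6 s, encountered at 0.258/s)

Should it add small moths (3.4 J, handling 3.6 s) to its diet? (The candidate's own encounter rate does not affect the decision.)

Yes

Intake rate on the current diet: R = (0.258×3.2) / (1 + 0.258×1.6) = 0.8256/1.413 = 0.5844 J/s.
small moths: E/h = 3.4/3.6 = 0.9444 J/s.
0.9444 > 0.5844, so adding small moths raises the average — include it.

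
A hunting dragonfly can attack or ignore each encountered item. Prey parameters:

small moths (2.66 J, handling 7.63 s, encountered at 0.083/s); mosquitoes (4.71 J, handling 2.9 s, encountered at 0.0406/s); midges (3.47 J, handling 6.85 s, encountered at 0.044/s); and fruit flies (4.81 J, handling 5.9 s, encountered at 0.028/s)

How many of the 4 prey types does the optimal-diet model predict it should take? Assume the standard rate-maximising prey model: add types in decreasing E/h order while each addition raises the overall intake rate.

Profitabilities (E/h, J/s): mosquitoes 1.62, fruit flies 0.815, midges 0.507, small moths 0.349. Add prey in this order while the next type's profitability exceeds the intake rate on those already taken.
Rate on top 1: 0.1711. fruit flies: 0.815 > 0.1711 → include.
Rate on top 2: 0.254. midges: 0.507 > 0.254 → include.
Rate on top 3: 0.3021. small moths: 0.349 > 0.3021 → include.
Optimal diet: mosquitoes, fruit flies, midges, small moths — 4 of 4 types.

4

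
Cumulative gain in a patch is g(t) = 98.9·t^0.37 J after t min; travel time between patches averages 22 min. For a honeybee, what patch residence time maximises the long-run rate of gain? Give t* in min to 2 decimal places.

Optimal t* satisfies g'(t*) = g(t*)/(T + t*).
g'(t) = 0.37·98.9·t^-0.63. Setting 0.37·98.9·t^-0.63 = 98.9·t^0.37/(22+t) gives 0.37(22+t) = t, so 0.63·t = 0.37×22.
t* = 0.37×22/0.63 = 12.92 min.

12.92 min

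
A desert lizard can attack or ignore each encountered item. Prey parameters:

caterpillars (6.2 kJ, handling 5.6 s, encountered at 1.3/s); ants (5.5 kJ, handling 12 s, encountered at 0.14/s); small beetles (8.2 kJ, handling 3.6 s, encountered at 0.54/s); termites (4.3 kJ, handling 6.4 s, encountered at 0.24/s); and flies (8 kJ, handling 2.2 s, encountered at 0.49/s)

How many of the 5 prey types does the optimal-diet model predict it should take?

E/h in descending order: flies 3.64, small beetles 2.28, caterpillars 1.11, termites 0.672, ants 0.458 kJ/s. The optimal diet is the largest prefix of this list for which every included type satisfies E_i/h_i > R on the types above it.
Rate on top 1: 1.886. small beetles: 2.28 > 1.886 → include.
Rate on top 2: 2.076. caterpillars: 1.11 < 2.076 → exclude; stop.
Optimal diet: flies, small beetles — 2 of 5 types.

2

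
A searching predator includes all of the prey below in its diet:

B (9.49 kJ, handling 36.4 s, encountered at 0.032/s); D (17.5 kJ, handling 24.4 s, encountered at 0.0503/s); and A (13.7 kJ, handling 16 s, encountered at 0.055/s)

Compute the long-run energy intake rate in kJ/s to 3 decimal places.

0.454 kJ/s

Energy encountered per unit search time: 0.032×9.49 + 0.0503×17.5 + 0.055×13.7 = 1.937 kJ/s.
Handling time per unit search time: 0.032×36.4 + 0.0503×24.4 + 0.055×16 = 3.272.
Rate = 1.937/(1 + 3.272) = 0.4535 kJ/s.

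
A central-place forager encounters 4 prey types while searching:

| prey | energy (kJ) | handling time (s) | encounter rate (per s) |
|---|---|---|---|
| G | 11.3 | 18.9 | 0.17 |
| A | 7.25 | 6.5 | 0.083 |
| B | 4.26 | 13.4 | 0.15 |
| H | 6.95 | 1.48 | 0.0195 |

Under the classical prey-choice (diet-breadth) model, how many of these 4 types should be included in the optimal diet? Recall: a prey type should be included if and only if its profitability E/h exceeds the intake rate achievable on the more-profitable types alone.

Profitabilities (E/h, kJ/s): H 4.7, A 1.12, G 0.598, B 0.318. Add prey in this order while the next type's profitability exceeds the intake rate on those already taken.
Rate on top 1: 0.1317. A: 1.12 > 0.1317 → include.
Rate on top 2: 0.4701. G: 0.598 > 0.4701 → include.
Rate on top 3: 0.556. B: 0.318 < 0.556 → exclude; stop.
Optimal diet: H, A, G — 3 of 4 types.

3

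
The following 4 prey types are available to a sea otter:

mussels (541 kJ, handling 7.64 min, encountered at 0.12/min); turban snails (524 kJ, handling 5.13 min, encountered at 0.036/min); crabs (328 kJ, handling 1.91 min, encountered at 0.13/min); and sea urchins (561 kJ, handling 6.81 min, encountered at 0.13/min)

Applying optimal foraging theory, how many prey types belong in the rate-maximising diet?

4

Rank by E/h (kJ/min): crabs 172, turban snails 102, sea urchins 82.4, mussels 70.8. Include each in turn until the next type's E/h falls below the running intake rate.
Rate on top 1: 34.16. turban snails: 102 > 34.16 → include.
Rate on top 2: 42.92. sea urchins: 82.4 > 42.92 → include.
Rate on top 3: 57.99. mussels: 70.8 > 57.99 → include.
Optimal diet: crabs, turban snails, sea urchins, mussels — 4 of 4 types.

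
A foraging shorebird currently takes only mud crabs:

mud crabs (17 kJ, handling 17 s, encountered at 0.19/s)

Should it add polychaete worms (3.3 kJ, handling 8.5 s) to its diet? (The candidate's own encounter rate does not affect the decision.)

Intake rate on the current diet: R = (0.19×17) / (1 + 0.19×17) = 3.23/4.23 = 0.7636 kJ/s.
polychaete worms: E/h = 3.3/8.5 = 0.3882 kJ/s.
Since 0.3882 < R, time spent handling polychaete worms is better spent searching.

No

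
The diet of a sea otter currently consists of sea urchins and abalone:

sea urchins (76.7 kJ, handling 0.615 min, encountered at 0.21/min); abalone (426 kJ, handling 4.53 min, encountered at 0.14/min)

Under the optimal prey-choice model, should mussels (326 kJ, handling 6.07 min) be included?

Current rate: (0.21×76.7 + 0.14×426)/(1 + 0.21×0.615 + 0.14×4.53) = 42.96 kJ/min.
mussels: E/h = 326/6.07 = 53.71 kJ/min.
Since 53.71 > R, including mussels increases the long-run rate.

Yes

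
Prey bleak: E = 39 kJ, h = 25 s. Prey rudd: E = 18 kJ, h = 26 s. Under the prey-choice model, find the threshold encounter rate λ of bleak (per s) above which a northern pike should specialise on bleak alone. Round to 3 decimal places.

The zero-one rule: include rudd iff E₂/h₂ > λE₁/(1+λh₁). Equality gives the switch point.
λE₁h₂ = E₂ + λE₂h₁ ⇒ λ = E₂/(E₁h₂ − E₂h₁) = 18/(1014 − 450) = 0.03191 per s.

0.032 per s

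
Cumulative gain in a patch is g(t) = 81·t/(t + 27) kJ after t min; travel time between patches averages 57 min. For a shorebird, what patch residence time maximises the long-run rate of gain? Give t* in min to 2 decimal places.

39.23 min

Optimal t* satisfies g'(t*) = g(t*)/(T + t*).
g'(t) = 81·27/(t + 27)². Setting 81·27/(t+27)² = 81t/[(t+27)(57+t)] gives 27(57+t) = t(t+27), so t² = 27×57 = 1539.
t* = √1539 = 39.23 min.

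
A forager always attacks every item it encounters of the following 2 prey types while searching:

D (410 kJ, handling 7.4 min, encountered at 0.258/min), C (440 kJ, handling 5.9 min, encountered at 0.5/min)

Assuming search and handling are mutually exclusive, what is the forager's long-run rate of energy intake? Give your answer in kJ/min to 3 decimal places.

55.601 kJ/min

R = Σλ_iE_i / (1 + Σλ_ih_i)
Numerator: 0.258×410 + 0.5×440 = 325.8
Denominator: 1 + 0.258×7.4 + 0.5×5.9 = 5.859
R = 325.8/5.859 = 55.6 kJ/min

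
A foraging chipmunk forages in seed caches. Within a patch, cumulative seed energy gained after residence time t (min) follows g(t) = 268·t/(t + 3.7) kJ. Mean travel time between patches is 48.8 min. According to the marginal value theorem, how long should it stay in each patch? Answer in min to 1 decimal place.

13.4 min

Optimal t* satisfies g'(t*) = g(t*)/(T + t*).
g'(t) = 268·3.7/(t + 3.7)². Setting 268·3.7/(t+3.7)² = 268t/[(t+3.7)(48.8+t)] gives 3.7(48.8+t) = t(t+3.7), so t² = 3.7×48.8 = 180.6.
t* = √180.6 = 13.44 min.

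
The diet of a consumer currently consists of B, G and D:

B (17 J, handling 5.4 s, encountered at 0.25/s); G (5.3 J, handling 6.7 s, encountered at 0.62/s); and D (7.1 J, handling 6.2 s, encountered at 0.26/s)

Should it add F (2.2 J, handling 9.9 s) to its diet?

No

On B, G and D alone, R = ΣλE/(1+Σλh) = 9.382/8.116 = 1.156 J/s.
F: E/h = 2.2/9.9 = 0.2222 J/s.
0.2222 < 1.156, so adding F would lower the average — exclude it.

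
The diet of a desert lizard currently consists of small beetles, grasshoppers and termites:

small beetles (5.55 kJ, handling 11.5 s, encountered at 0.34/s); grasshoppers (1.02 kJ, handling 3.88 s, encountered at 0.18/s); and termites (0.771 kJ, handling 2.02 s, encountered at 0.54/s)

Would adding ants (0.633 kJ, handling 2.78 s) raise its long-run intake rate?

Current rate: (0.34×5.55 + 0.18×1.02 + 0.54×0.771)/(1 + 0.34×11.5 + 0.18×3.88 + 0.54×2.02) = 0.3712 kJ/s.
ants: E/h = 0.633/2.78 = 0.2277 kJ/s.
Since 0.2277 < R, time spent handling ants is better spent searching.

No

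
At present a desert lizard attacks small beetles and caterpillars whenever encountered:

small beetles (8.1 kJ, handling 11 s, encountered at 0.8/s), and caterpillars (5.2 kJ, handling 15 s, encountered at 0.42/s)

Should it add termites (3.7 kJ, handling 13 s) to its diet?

No

On small beetles and caterpillars alone, R = ΣλE/(1+Σλh) = 8.664/16.1 = 0.5381 kJ/s.
Profitability of termites: 3.7/13 = 0.2846 kJ/s.
Since 0.2846 < R, time spent handling termites is better spent searching.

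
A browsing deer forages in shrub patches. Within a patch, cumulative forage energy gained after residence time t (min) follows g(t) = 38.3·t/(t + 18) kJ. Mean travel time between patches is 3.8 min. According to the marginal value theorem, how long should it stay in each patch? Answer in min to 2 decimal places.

By the marginal value theorem, leave when the instantaneous gain rate g'(t) equals the habitat-wide average g(t)/(T + t).
g'(t) = 38.3·18/(t + 18)². Setting 38.3·18/(t+18)² = 38.3t/[(t+18)(3.8+t)] gives 18(3.8+t) = t(t+18), so t² = 18×3.8 = 68.4.
t* = √68.4 = 8.27 min.

8.27 min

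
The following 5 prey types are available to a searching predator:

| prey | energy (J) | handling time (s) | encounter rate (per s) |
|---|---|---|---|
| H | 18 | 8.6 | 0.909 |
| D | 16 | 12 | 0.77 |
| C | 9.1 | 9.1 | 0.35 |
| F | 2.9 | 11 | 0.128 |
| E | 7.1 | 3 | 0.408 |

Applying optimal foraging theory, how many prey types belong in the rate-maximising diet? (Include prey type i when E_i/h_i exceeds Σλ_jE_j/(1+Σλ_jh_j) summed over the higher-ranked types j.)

Profitabilities (E/h, J/s): E 2.37, H 2.09, D 1.33, C 1, F 0.264. Add prey in this order while the next type's profitability exceeds the intake rate on those already taken.
Rate on top 1: 1.303. H: 2.09 > 1.303 → include.
Rate on top 2: 1.918. D: 1.33 < 1.918 → exclude; stop.
Optimal diet: E, H — 2 of 5 types.

2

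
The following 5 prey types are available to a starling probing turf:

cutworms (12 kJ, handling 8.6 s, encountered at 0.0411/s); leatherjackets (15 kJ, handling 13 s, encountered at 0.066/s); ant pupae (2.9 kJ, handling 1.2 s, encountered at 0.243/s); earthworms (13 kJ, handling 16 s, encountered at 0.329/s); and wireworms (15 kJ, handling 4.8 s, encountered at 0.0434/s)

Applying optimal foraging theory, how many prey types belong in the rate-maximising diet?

Rank by E/h (kJ/s): wireworms 3.12, ant pupae 2.42, cutworms 1.4, leatherjackets 1.15, earthworms 0.812. Include each in turn until the next type's E/h falls below the running intake rate.
Rate on top 1: 0.5388. ant pupae: 2.42 > 0.5388 → include.
Rate on top 2: 0.9038. cutworms: 1.4 > 0.9038 → include.
Rate on top 3: 0.9976. leatherjackets: 1.15 > 0.9976 → include.
Rate on top 4: 1.047. earthworms: 0.812 < 1.047 → exclude; stop.
Optimal diet: wireworms, ant pupae, cutworms, leatherjackets — 4 of 5 types.

4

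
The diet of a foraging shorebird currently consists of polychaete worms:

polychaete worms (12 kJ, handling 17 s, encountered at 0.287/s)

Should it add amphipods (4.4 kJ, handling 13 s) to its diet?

No

Intake rate on the current diet: R = (0.287×12) / (1 + 0.287×17) = 3.444/5.879 = 0.5858 kJ/s.
amphipods: E/h = 4.4/13 = 0.3385 kJ/s.
0.3385 < 0.5858, so adding amphipods would lower the average — exclude it.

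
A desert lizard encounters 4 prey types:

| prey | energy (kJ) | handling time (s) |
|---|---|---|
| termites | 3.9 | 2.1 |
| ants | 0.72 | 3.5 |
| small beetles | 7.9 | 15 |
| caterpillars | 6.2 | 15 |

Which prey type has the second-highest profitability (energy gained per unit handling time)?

In descending order of E/h:
termites: 3.9/2.1 = 1.86 kJ/s
small beetles: 7.9/15 = 0.527 kJ/s
caterpillars: 6.2/15 = 0.413 kJ/s
ants: 0.72/3.5 = 0.206 kJ/s

small beetles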